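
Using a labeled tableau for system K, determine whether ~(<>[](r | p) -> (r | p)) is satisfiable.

Satisfiable

1. ~(<>[](r | p) -> (r | p)), 0
2. <>[](r | p), 0   [~->-rule on 1]
3. ~(r | p), 0   [~->-rule on 1]
4. ~r, 0   [~|-rule on 3]
5. ~p, 0   [~|-rule on 3]
6. [](r | p), 1   [<>-rule on 2: fresh world 1, 0R1]
Accessibility: 0R1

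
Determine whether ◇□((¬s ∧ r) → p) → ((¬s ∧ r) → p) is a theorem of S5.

Tableau for the negation ¬(◇□((¬s ∧ r) → p) → ((¬s ∧ r) → p)):
1. ¬(◇□((¬s ∧ r) → p) → ((¬s ∧ r) → p)), 0
2. ◇□((¬s ∧ r) → p), 0   [¬→-rule on 1]
3. ¬((¬s ∧ r) → p), 0   [¬→-rule on 1]
4. ¬s ∧ r, 0   [¬→-rule on 3]
5. ¬p, 0   [¬→-rule on 3]
6. ¬s, 0   [∧-rule on 4]
7. r, 0   [∧-rule on 4]
8. □((¬s ∧ r) → p), 1   [◇-rule on 2: fresh world 1, 0R1]
9. (¬s ∧ r) → p, 0   [□-rule on 8 via 1R0]
10. (¬s ∧ r) → p, 1   [□-rule on 8 via 1R1]
11. ¬(¬s ∧ r), 0   [→-rule on 9 (branches; this branch)]
12. p, 1   [→-rule on 10 (branches; this branch)]
13. ¬r, 0   [¬∧-rule on 11 (branches; this branch)]
Accessibility: 0R0, 0R1, 1R0, 1R1
Branch closes: r and ¬r both at 0.
Every branch of the negation's tableau closes; the branch above is one of them.

Valid in S5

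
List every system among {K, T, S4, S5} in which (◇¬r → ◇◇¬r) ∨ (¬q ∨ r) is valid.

T-tableau for the negation ¬((◇¬r → ◇◇¬r) ∨ (¬q ∨ r)):
1. ¬((◇¬r → ◇◇¬r) ∨ (¬q ∨ r)), w0
2. ¬(◇¬r → ◇◇¬r), w0
3. ¬(¬q ∨ r), w0
4. ◇¬r, w0
5. ¬◇◇¬r, w0
6. q, w0
7. ¬r, w0
8. ¬◇¬r, w0
9. r, w0
Accessibility: w0Rw0
Branch closes: r and ¬r both at w0.
Every branch closes (one shown): valid in T, hence also in S4, S5 (every theorem of T is a theorem of S4 and S5).
K-tableau for the negation ¬((◇¬r → ◇◇¬r) ∨ (¬q ∨ r)):
1. ¬((◇¬r → ◇◇¬r) ∨ (¬q ∨ r)), w0
2. ¬(◇¬r → ◇◇¬r), w0
3. ¬(¬q ∨ r), w0
4. ◇¬r, w0
5. ¬◇◇¬r, w0
6. q, w0
7. ¬r, w0
8. ¬r, w1
9. ¬◇¬r, w1
Accessibility: w0Rw1
Complete open branch: countermodel on a K-frame, so not valid in K.

T, S4, S5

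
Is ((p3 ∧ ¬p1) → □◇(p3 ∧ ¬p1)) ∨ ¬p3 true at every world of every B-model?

Tableau for the negation ¬(((p3 ∧ ¬p1) → □◇(p3 ∧ ¬p1)) ∨ ¬p3):
1. ¬(((p3 ∧ ¬p1) → □◇(p3 ∧ ¬p1)) ∨ ¬p3), 0
2. ¬((p3 ∧ ¬p1) → □◇(p3 ∧ ¬p1)), 0
3. p3, 0
4. p3 ∧ ¬p1, 0
5. ¬□◇(p3 ∧ ¬p1), 0
6. ¬p1, 0
7. ¬◇(p3 ∧ ¬p1), 1
8. ¬(p3 ∧ ¬p1), 0
9. ¬(p3 ∧ ¬p1), 1
10. p1, 0
Accessibility: 0R0, 0R1, 1R0, 1R1
Branch closes: p1 and ¬p1 both at 0.
Every branch of the negation's tableau closes; the branch above is one of them.

Valid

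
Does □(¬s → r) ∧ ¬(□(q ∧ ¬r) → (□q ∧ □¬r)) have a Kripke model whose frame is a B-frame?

Unsatisfiable (every branch closes)

1. □(¬s → r) ∧ ¬(□(q ∧ ¬r) → (□q ∧ □¬r)), w0
2. □(¬s → r), w0
3. ¬(□(q ∧ ¬r) → (□q ∧ □¬r)), w0
4. □(q ∧ ¬r), w0
5. ¬(□q ∧ □¬r), w0
6. ¬s → r, w0
7. q ∧ ¬r, w0
8. q, w0
9. ¬r, w0
10. ¬□¬r, w0
11. s, w0
12. r, w1
13. ¬s → r, w1
14. q ∧ ¬r, w1
15. q, w1
16. ¬r, w1
Accessibility: w0Rw0, w0Rw1, w1Rw0, w1Rw1
Branch closes: r and ¬r both at w1.
Every branch closes; the branch above is one of them.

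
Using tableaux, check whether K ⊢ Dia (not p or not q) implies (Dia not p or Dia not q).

Tableau for the negation not (Dia (not p or not q) implies (Dia not p or Dia not q)):
1. not (Dia (not p or not q) implies (Dia not p or Dia not q)), w0
2. Dia (not p or not q), w0
3. not (Dia not p or Dia not q), w0
4. not Dia not p, w0
5. not Dia not q, w0
6. not p or not q, w1
7. p, w1
8. q, w1
9. not q, w1
Accessibility: w0Rw1
Branch closes: q and not q both at w1.
All branches of the negation close; one closing branch shown above.

Yes, valid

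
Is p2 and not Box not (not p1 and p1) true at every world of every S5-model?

Tableau for the negation not (p2 and not Box not (not p1 and p1)):
1. not (p2 and not Box not (not p1 and p1)), 0
2. Box not (not p1 and p1), 0
3. not (not p1 and p1), 0
4. not p1, 0
Accessibility: 0R0
The negation has an open branch (countermodel exists).

No, not valid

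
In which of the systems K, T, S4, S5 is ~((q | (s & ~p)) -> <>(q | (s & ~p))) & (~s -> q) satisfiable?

T-tableau for the formula:
1. ~((q | (s & ~p)) -> <>(q | (s & ~p))) & (~s -> q), 0
2. ~((q | (s & ~p)) -> <>(q | (s & ~p))), 0   [&-rule on 1]
3. ~s -> q, 0   [&-rule on 1]
4. q | (s & ~p), 0   [~->-rule on 2]
5. ~<>(q | (s & ~p)), 0   [~->-rule on 2]
6. ~(q | (s & ~p)), 0   [~<>-rule on 5 via 0R0]
7. ~q, 0   [~|-rule on 6]
8. ~(s & ~p), 0   [~|-rule on 6]
9. s, 0   [->-rule on 3 (branches; this branch)]
10. s & ~p, 0   [|-rule on 4 (branches; this branch)]
11. ~p, 0   [&-rule on 10]
12. p, 0   [~&-rule on 8 (branches; this branch)]
Accessibility: 0R0
Branch closes: p and ~p both at 0.
Every branch closes (one shown): unsatisfiable in T, hence also in S4, S5 (every S4/S5-frame is a T-frame).
K-tableau for the formula:
1. ~((q | (s & ~p)) -> <>(q | (s & ~p))) & (~s -> q), 0
2. ~((q | (s & ~p)) -> <>(q | (s & ~p))), 0   [&-rule on 1]
3. ~s -> q, 0   [&-rule on 1]
4. q | (s & ~p), 0   [~->-rule on 2]
5. ~<>(q | (s & ~p)), 0   [~->-rule on 2]
6. q, 0   [->-rule on 3 (branches; this branch)]
7. s & ~p, 0   [|-rule on 4 (branches; this branch)]
8. s, 0   [&-rule on 7]
9. ~p, 0   [&-rule on 7]
Complete open branch: satisfiable in K.

K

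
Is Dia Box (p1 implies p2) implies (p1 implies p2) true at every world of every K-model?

Not valid

Tableau for the negation not (Dia Box (p1 implies p2) implies (p1 implies p2)):
1. not (Dia Box (p1 implies p2) implies (p1 implies p2)), u
2. Dia Box (p1 implies p2), u   [neg-implies-rule on 1]
3. not (p1 implies p2), u   [neg-implies-rule on 1]
4. p1, u   [neg-implies-rule on 3]
5. not p2, u   [neg-implies-rule on 3]
6. Box (p1 implies p2), v   [Dia-rule on 2: fresh world v, uRv]
Accessibility: uRv
The negation has an open branch (countermodel exists).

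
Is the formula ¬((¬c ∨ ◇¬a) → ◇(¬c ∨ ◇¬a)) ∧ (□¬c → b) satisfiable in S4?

1. ¬((¬c ∨ ◇¬a) → ◇(¬c ∨ ◇¬a)) ∧ (□¬c → b), 0
2. ¬((¬c ∨ ◇¬a) → ◇(¬c ∨ ◇¬a)), 0   [∧-rule on 1]
3. □¬c → b, 0   [∧-rule on 1]
4. ¬c ∨ ◇¬a, 0   [¬→-rule on 2]
5. ¬◇(¬c ∨ ◇¬a), 0   [¬→-rule on 2]
6. ¬(¬c ∨ ◇¬a), 0   [¬◇-rule on 5 via 0R0]
7. c, 0   [¬∨-rule on 6]
8. ¬◇¬a, 0   [¬∨-rule on 6]
9. a, 0   [¬◇-rule on 8 via 0R0]
10. ¬□¬c, 0   [→-rule on 3 (branches; this branch)]
11. ◇¬a, 0   [∨-rule on 4 (branches; this branch)]
12. c, 1   [¬□-rule on 10: fresh world 1, 0R1]
13. ¬(¬c ∨ ◇¬a), 1   [¬◇-rule on 5 via 0R1]
14. ¬◇¬a, 1   [¬∨-rule on 13]
15. a, 1   [¬◇-rule on 8 via 0R1]
16. ¬a, 2   [◇-rule on 11: fresh world 2, 0R2]
17. ¬(¬c ∨ ◇¬a), 2   [¬◇-rule on 5 via 0R2]
18. c, 2   [¬∨-rule on 17]
19. ¬◇¬a, 2   [¬∨-rule on 17]
20. a, 2   [¬◇-rule on 8 via 0R2]
Accessibility: 0R0, 0R1, 0R2, 1R1, 2R2
Branch closes: a and ¬a both at 2.
All branches of the tableau close; one closing branch shown above.

Unsatisfiable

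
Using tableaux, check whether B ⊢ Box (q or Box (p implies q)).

No, not valid

Tableau for the negation not Box (q or Box (p implies q)):
1. not Box (q or Box (p implies q)), 0
2. not (q or Box (p implies q)), 1
3. not q, 1
4. not Box (p implies q), 1
5. not (p implies q), 2
6. p, 2
7. not q, 2
Accessibility: 0R0, 0R1, 1R0, 1R1, 1R2, 2R1, 2R2
The negation has an open branch (countermodel exists).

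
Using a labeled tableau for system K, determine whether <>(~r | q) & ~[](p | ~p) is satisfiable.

1. <>(~r | q) & ~[](p | ~p), 0
2. <>(~r | q), 0
3. ~[](p | ~p), 0
4. ~r | q, 1
5. q, 1
6. ~(p | ~p), 2
7. ~p, 2
8. p, 2
Accessibility: 0R1, 0R2
Branch closes: p and ~p both at 2.
(One branch shown.) All branches close.

Unsatisfiable (every branch closes)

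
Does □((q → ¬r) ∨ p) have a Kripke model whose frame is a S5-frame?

1. □((q → ¬r) ∨ p), 0
2. (q → ¬r) ∨ p, 0
3. p, 0
Accessibility: 0R0

Satisfiable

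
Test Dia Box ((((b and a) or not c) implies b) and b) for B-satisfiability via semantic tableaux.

1. Dia Box ((((b and a) or not c) implies b) and b), w0
2. Box ((((b and a) or not c) implies b) and b), w1   [Dia-rule on 1: fresh world w1, w0Rw1]
3. (((b and a) or not c) implies b) and b, w0   [Box-rule on 2 via w1Rw0]
4. ((b and a) or not c) implies b, w0   [and-rule on 3]
5. b, w0   [and-rule on 3]
6. (((b and a) or not c) implies b) and b, w1   [Box-rule on 2 via w1Rw1]
7. ((b and a) or not c) implies b, w1   [and-rule on 6]
8. b, w1   [and-rule on 6]
Accessibility: w0Rw0, w0Rw1, w1Rw0, w1Rw1

Satisfiable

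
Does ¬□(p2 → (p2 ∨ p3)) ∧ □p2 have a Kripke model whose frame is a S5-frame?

Unsatisfiable (every branch closes)

1. ¬□(p2 → (p2 ∨ p3)) ∧ □p2, w0
2. ¬□(p2 → (p2 ∨ p3)), w0   [∧-rule on 1]
3. □p2, w0   [∧-rule on 1]
4. p2, w0   [□-rule on 3 via w0Rw0]
5. ¬(p2 → (p2 ∨ p3)), w1   [¬□-rule on 2: fresh world w1, w0Rw1]
6. p2, w1   [¬→-rule on 5]
7. ¬(p2 ∨ p3), w1   [¬→-rule on 5]
8. ¬p2, w1   [¬∨-rule on 7]
9. ¬p3, w1   [¬∨-rule on 7]
Accessibility: w0Rw0, w0Rw1, w1Rw0, w1Rw1
Branch closes: p2 and ¬p2 both at w1.
All branches of the tableau close; one closing branch shown above.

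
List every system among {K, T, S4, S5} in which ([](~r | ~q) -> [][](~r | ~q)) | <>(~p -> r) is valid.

S4-tableau for the negation ~(([](~r | ~q) -> [][](~r | ~q)) | <>(~p -> r)):
1. ~(([](~r | ~q) -> [][](~r | ~q)) | <>(~p -> r)), 0
2. ~([](~r | ~q) -> [][](~r | ~q)), 0
3. ~<>(~p -> r), 0
4. [](~r | ~q), 0
5. ~[][](~r | ~q), 0
6. ~(~p -> r), 0
7. ~p, 0
8. ~r, 0
9. ~r | ~q, 0
10. ~q, 0
11. ~[](~r | ~q), 1
12. ~(~p -> r), 1
13. ~p, 1
14. ~r, 1
15. ~r | ~q, 1
16. ~q, 1
17. ~(~r | ~q), 2
18. r, 2
19. q, 2
20. ~(~p -> r), 2
21. ~p, 2
22. ~r, 2
Accessibility: 0R0, 0R1, 0R2, 1R1, 1R2, 2R2
Branch closes: r and ~r both at 2.
Every branch closes (one shown): valid in S4, hence also in S5 (every theorem of S4 is a theorem of S5).
T-tableau for the negation ~(([](~r | ~q) -> [][](~r | ~q)) | <>(~p -> r)):
1. ~(([](~r | ~q) -> [][](~r | ~q)) | <>(~p -> r)), 0
2. ~([](~r | ~q) -> [][](~r | ~q)), 0
3. ~<>(~p -> r), 0
4. [](~r | ~q), 0
5. ~[][](~r | ~q), 0
6. ~(~p -> r), 0
7. ~p, 0
8. ~r, 0
9. ~r | ~q, 0
10. ~q, 0
11. ~[](~r | ~q), 1
12. ~(~p -> r), 1
13. ~p, 1
14. ~r, 1
15. ~r | ~q, 1
16. ~q, 1
17. ~(~r | ~q), 2
18. r, 2
19. q, 2
Accessibility: 0R0, 0R1, 1R1, 1R2, 2R2
Complete open branch: countermodel on a T-frame, so not valid in T, nor in K (the same frame is also a K-frame).

S4, S5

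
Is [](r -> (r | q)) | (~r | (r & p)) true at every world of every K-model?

Tableau for the negation ~([](r -> (r | q)) | (~r | (r & p))):
1. ~([](r -> (r | q)) | (~r | (r & p))), u
2. ~[](r -> (r | q)), u
3. ~(~r | (r & p)), u
4. r, u
5. ~(r & p), u
6. ~p, u
7. ~(r -> (r | q)), v
8. r, v
9. ~(r | q), v
10. ~r, v
11. ~q, v
Accessibility: uRv
Branch closes: r and ~r both at v.
Every branch of the negation's tableau closes; the branch above is one of them.

Valid in K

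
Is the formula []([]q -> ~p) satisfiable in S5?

1. []([]q -> ~p), 0
2. []q -> ~p, 0   [[]-rule on 1 via 0R0]
3. ~p, 0   [->-rule on 2 (branches; this branch)]
Accessibility: 0R0

Satisfiable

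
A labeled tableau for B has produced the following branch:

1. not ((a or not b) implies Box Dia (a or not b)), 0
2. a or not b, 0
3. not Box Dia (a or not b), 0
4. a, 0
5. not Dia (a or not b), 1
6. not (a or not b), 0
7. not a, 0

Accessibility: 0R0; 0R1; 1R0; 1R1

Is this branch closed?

Yes, closed

Both a and not a appear at 0.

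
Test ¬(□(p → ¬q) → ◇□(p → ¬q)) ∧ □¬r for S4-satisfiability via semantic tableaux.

1. ¬(□(p → ¬q) → ◇□(p → ¬q)) ∧ □¬r, u
2. ¬(□(p → ¬q) → ◇□(p → ¬q)), u   [∧-rule on 1]
3. □¬r, u   [∧-rule on 1]
4. □(p → ¬q), u   [¬→-rule on 2]
5. ¬◇□(p → ¬q), u   [¬→-rule on 2]
6. ¬r, u   [□-rule on 3 via uRu]
7. p → ¬q, u   [□-rule on 4 via uRu]
8. ¬□(p → ¬q), u   [¬◇-rule on 5 via uRu]
9. ¬q, u   [→-rule on 7 (branches; this branch)]
10. ¬(p → ¬q), v   [¬□-rule on 8: fresh world v, uRv]
11. p, v   [¬→-rule on 10]
12. q, v   [¬→-rule on 10]
13. ¬r, v   [□-rule on 3 via uRv]
14. p → ¬q, v   [□-rule on 4 via uRv]
15. ¬□(p → ¬q), v   [¬◇-rule on 5 via uRv]
16. ¬q, v   [→-rule on 14 (branches; this branch)]
Accessibility: uRu, uRv, vRv
Branch closes: q and ¬q both at v.
All branches of the tableau close; one closing branch shown above.

Unsatisfiable (every branch closes)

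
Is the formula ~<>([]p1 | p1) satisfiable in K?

Satisfiable (open branch found)

1. ~<>([]p1 | p1), 0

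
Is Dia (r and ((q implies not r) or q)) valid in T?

Tableau for the negation not Dia (r and ((q implies not r) or q)):
1. not Dia (r and ((q implies not r) or q)), u
2. not (r and ((q implies not r) or q)), u
3. not r, u
Accessibility: uRu
The negation has an open branch (countermodel exists).

Not valid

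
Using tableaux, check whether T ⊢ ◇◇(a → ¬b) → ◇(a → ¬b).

Tableau for the negation ¬(◇◇(a → ¬b) → ◇(a → ¬b)):
1. ¬(◇◇(a → ¬b) → ◇(a → ¬b)), u
2. ◇◇(a → ¬b), u
3. ¬◇(a → ¬b), u
4. ¬(a → ¬b), u
5. a, u
6. b, u
7. ◇(a → ¬b), v
8. ¬(a → ¬b), v
9. a, v
10. b, v
11. a → ¬b, w
12. ¬b, w
Accessibility: uRu, uRv, vRv, vRw, wRw
The negation has an open branch (countermodel exists).

Invalid (countermodel exists)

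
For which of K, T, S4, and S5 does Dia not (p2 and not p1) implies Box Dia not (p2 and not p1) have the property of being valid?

S5

S4-tableau for the negation not (Dia not (p2 and not p1) implies Box Dia not (p2 and not p1)):
1. not (Dia not (p2 and not p1) implies Box Dia not (p2 and not p1)), w0
2. Dia not (p2 and not p1), w0
3. not Box Dia not (p2 and not p1), w0
4. not (p2 and not p1), w1
5. p1, w1
6. not Dia not (p2 and not p1), w2
7. p2 and not p1, w2
8. p2, w2
9. not p1, w2
Accessibility: w0Rw0, w0Rw1, w0Rw2, w1Rw1, w2Rw2
Complete open branch: countermodel on an S4-frame, so not valid in S4, nor in K, T (the same frame is also a K-frame and a T-frame).
S5-tableau for the negation not (Dia not (p2 and not p1) implies Box Dia not (p2 and not p1)):
1. not (Dia not (p2 and not p1) implies Box Dia not (p2 and not p1)), w0
2. Dia not (p2 and not p1), w0
3. not Box Dia not (p2 and not p1), w0
4. not (p2 and not p1), w1
5. p1, w1
6. not Dia not (p2 and not p1), w2
7. p2 and not p1, w0
8. p2, w0
9. not p1, w0
10. p2 and not p1, w1
11. p2, w1
12. not p1, w1
Accessibility: w0Rw0, w0Rw1, w0Rw2, w1Rw0, w1Rw1, w1Rw2, w2Rw0, w2Rw1, w2Rw2
Branch closes: p1 and not p1 both at w1.
Every branch closes (one shown): valid in S5.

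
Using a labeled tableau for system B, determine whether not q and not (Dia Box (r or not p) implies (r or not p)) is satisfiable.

Unsatisfiable

1. not q and not (Dia Box (r or not p) implies (r or not p)), w0
2. not q, w0
3. not (Dia Box (r or not p) implies (r or not p)), w0
4. Dia Box (r or not p), w0
5. not (r or not p), w0
6. not r, w0
7. p, w0
8. Box (r or not p), w1
9. r or not p, w0
10. r or not p, w1
11. not p, w0
Accessibility: w0Rw0, w0Rw1, w1Rw0, w1Rw1
Branch closes: p and not p both at w0.
Every branch closes; the branch above is one of them.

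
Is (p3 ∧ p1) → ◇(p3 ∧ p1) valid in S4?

Yes, valid

Tableau for the negation ¬((p3 ∧ p1) → ◇(p3 ∧ p1)):
1. ¬((p3 ∧ p1) → ◇(p3 ∧ p1)), u
2. p3 ∧ p1, u
3. ¬◇(p3 ∧ p1), u
4. p3, u
5. p1, u
6. ¬(p3 ∧ p1), u
7. ¬p1, u
Accessibility: uRu
Branch closes: p1 and ¬p1 both at u.
All branches of the negation close; one closing branch shown above.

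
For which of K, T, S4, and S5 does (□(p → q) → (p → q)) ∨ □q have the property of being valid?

K-tableau for the negation ¬((□(p → q) → (p → q)) ∨ □q):
1. ¬((□(p → q) → (p → q)) ∨ □q), w0
2. ¬(□(p → q) → (p → q)), w0
3. ¬□q, w0
4. □(p → q), w0
5. ¬(p → q), w0
6. p, w0
7. ¬q, w0
8. ¬q, w1
9. p → q, w1
10. ¬p, w1
Accessibility: w0Rw1
Complete open branch: countermodel on a K-frame, so not valid in K.
T-tableau for the negation ¬((□(p → q) → (p → q)) ∨ □q):
1. ¬((□(p → q) → (p → q)) ∨ □q), w0
2. ¬(□(p → q) → (p → q)), w0
3. ¬□q, w0
4. □(p → q), w0
5. ¬(p → q), w0
6. p, w0
7. ¬q, w0
8. p → q, w0
9. q, w0
Accessibility: w0Rw0
Branch closes: q and ¬q both at w0.
Every branch closes (one shown): valid in T, hence also in S4, S5 (every theorem of T is a theorem of S4 and S5).

T, S4, S5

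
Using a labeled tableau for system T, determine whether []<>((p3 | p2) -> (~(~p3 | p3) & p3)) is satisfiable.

Satisfiable

1. []<>((p3 | p2) -> (~(~p3 | p3) & p3)), 0
2. <>((p3 | p2) -> (~(~p3 | p3) & p3)), 0
3. (p3 | p2) -> (~(~p3 | p3) & p3), 1
4. <>((p3 | p2) -> (~(~p3 | p3) & p3)), 1
5. ~(p3 | p2), 1
6. ~p3, 1
7. ~p2, 1
8. (p3 | p2) -> (~(~p3 | p3) & p3), 2
9. ~(p3 | p2), 2
10. ~p3, 2
11. ~p2, 2
Accessibility: 0R0, 0R1, 1R1, 1R2, 2R2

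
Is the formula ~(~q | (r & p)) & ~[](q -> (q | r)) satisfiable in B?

Unsatisfiable

1. ~(~q | (r & p)) & ~[](q -> (q | r)), w0
2. ~(~q | (r & p)), w0   [&-rule on 1]
3. ~[](q -> (q | r)), w0   [&-rule on 1]
4. q, w0   [~|-rule on 2]
5. ~(r & p), w0   [~|-rule on 2]
6. ~p, w0   [~&-rule on 5 (branches; this branch)]
7. ~(q -> (q | r)), w1   [~[]-rule on 3: fresh world w1, w0Rw1]
8. q, w1   [~->-rule on 7]
9. ~(q | r), w1   [~->-rule on 7]
10. ~q, w1   [~|-rule on 9]
11. ~r, w1   [~|-rule on 9]
Accessibility: w0Rw0, w0Rw1, w1Rw0, w1Rw1
Branch closes: q and ~q both at w1.
(One branch shown.) All branches close.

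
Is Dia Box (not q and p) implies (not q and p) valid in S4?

Tableau for the negation not (Dia Box (not q and p) implies (not q and p)):
1. not (Dia Box (not q and p) implies (not q and p)), w0
2. Dia Box (not q and p), w0
3. not (not q and p), w0
4. not p, w0
5. Box (not q and p), w1
6. not q and p, w1
7. not q, w1
8. p, w1
Accessibility: w0Rw0, w0Rw1, w1Rw1
The negation has an open branch (countermodel exists).

Invalid (countermodel exists)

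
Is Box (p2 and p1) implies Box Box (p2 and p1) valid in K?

Not valid

Tableau for the negation not (Box (p2 and p1) implies Box Box (p2 and p1)):
1. not (Box (p2 and p1) implies Box Box (p2 and p1)), w0
2. Box (p2 and p1), w0   [neg-implies-rule on 1]
3. not Box Box (p2 and p1), w0   [neg-implies-rule on 1]
4. not Box (p2 and p1), w1   [neg-Box-rule on 3: fresh world w1, w0Rw1]
5. p2 and p1, w1   [Box-rule on 2 via w0Rw1]
6. p2, w1   [and-rule on 5]
7. p1, w1   [and-rule on 5]
8. not (p2 and p1), w2   [neg-Box-rule on 4: fresh world w2, w1Rw2]
9. not p1, w2   [neg-and-rule on 8 (branches; this branch)]
Accessibility: w0Rw1, w1Rw2
The negation has an open branch (countermodel exists).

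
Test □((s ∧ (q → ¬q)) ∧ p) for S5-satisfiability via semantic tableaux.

1. □((s ∧ (q → ¬q)) ∧ p), u
2. (s ∧ (q → ¬q)) ∧ p, u
3. s ∧ (q → ¬q), u
4. p, u
5. s, u
6. q → ¬q, u
7. ¬q, u
Accessibility: uRu

Satisfiable (open branch found)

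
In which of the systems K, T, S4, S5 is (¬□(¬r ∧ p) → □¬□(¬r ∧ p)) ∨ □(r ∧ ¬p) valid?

S5

S5-tableau for the negation ¬((¬□(¬r ∧ p) → □¬□(¬r ∧ p)) ∨ □(r ∧ ¬p)):
1. ¬((¬□(¬r ∧ p) → □¬□(¬r ∧ p)) ∨ □(r ∧ ¬p)), u
2. ¬(¬□(¬r ∧ p) → □¬□(¬r ∧ p)), u
3. ¬□(r ∧ ¬p), u
4. ¬□(¬r ∧ p), u
5. ¬□¬□(¬r ∧ p), u
6. ¬(r ∧ ¬p), v
7. p, v
8. ¬(¬r ∧ p), w
9. ¬p, w
10. □(¬r ∧ p), x
11. ¬r ∧ p, u
12. ¬r, u
13. p, u
14. ¬r ∧ p, v
15. ¬r, v
16. ¬r ∧ p, w
17. ¬r, w
18. p, w
Accessibility: uRu, uRv, uRw, uRx, vRu, vRv, vRw, vRx, wRu, wRv, wRw, wRx, xRu, xRv, xRw, xRx
Branch closes: p and ¬p both at w.
Every branch closes (one shown): valid in S5.
S4-tableau for the negation ¬((¬□(¬r ∧ p) → □¬□(¬r ∧ p)) ∨ □(r ∧ ¬p)):
1. ¬((¬□(¬r ∧ p) → □¬□(¬r ∧ p)) ∨ □(r ∧ ¬p)), u
2. ¬(¬□(¬r ∧ p) → □¬□(¬r ∧ p)), u
3. ¬□(r ∧ ¬p), u
4. ¬□(¬r ∧ p), u
5. ¬□¬□(¬r ∧ p), u
6. ¬(r ∧ ¬p), v
7. p, v
8. ¬(¬r ∧ p), w
9. ¬p, w
10. □(¬r ∧ p), x
11. ¬r ∧ p, x
12. ¬r, x
13. p, x
Accessibility: uRu, uRv, uRw, uRx, vRv, wRw, xRx
Complete open branch: countermodel on an S4-frame, so not valid in S4, nor in K, T (the same frame is also a K-frame and a T-frame).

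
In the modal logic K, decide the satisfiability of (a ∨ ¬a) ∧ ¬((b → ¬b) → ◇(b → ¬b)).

Satisfiable (open branch found)

1. (a ∨ ¬a) ∧ ¬((b → ¬b) → ◇(b → ¬b)), w0
2. a ∨ ¬a, w0
3. ¬((b → ¬b) → ◇(b → ¬b)), w0
4. b → ¬b, w0
5. ¬◇(b → ¬b), w0
6. ¬a, w0
7. ¬b, w0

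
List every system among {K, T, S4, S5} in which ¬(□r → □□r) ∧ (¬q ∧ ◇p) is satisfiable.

K, T

S4-tableau for the formula:
1. ¬(□r → □□r) ∧ (¬q ∧ ◇p), w0
2. ¬(□r → □□r), w0
3. ¬q ∧ ◇p, w0
4. □r, w0
5. ¬□□r, w0
6. ¬q, w0
7. ◇p, w0
8. r, w0
9. ¬□r, w1
10. r, w1
11. p, w2
12. r, w2
13. ¬r, w3
14. r, w3
Accessibility: w0Rw0, w0Rw1, w0Rw2, w0Rw3, w1Rw1, w1Rw3, w2Rw2, w3Rw3
Branch closes: r and ¬r both at w3.
Every branch closes (one shown): unsatisfiable in S4, hence also in S5 (every S5-frame is an S4-frame).
T-tableau for the formula:
1. ¬(□r → □□r) ∧ (¬q ∧ ◇p), w0
2. ¬(□r → □□r), w0
3. ¬q ∧ ◇p, w0
4. □r, w0
5. ¬□□r, w0
6. ¬q, w0
7. ◇p, w0
8. r, w0
9. ¬□r, w1
10. r, w1
11. p, w2
12. r, w2
13. ¬r, w3
Accessibility: w0Rw0, w0Rw1, w0Rw2, w1Rw1, w1Rw3, w2Rw2, w3Rw3
Complete open branch: satisfiable in T, hence also in K (this T-model is also a K-model).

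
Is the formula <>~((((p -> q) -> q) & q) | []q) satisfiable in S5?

Yes, satisfiable

1. <>~((((p -> q) -> q) & q) | []q), 0
2. ~((((p -> q) -> q) & q) | []q), 1
3. ~(((p -> q) -> q) & q), 1
4. ~[]q, 1
5. ~q, 1
6. ~q, 2
Accessibility: 0R0, 0R1, 0R2, 1R0, 1R1, 1R2, 2R0, 2R1, 2R2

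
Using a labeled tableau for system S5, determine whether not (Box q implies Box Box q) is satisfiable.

No, unsatisfiable

1. not (Box q implies Box Box q), u
2. Box q, u   [neg-implies-rule on 1]
3. not Box Box q, u   [neg-implies-rule on 1]
4. q, u   [Box-rule on 2 via uRu]
5. not Box q, v   [neg-Box-rule on 3: fresh world v, uRv]
6. q, v   [Box-rule on 2 via uRv]
7. not q, w   [neg-Box-rule on 5: fresh world w, vRw]
8. q, w   [Box-rule on 2 via uRw]
Accessibility: uRu, uRv, uRw, vRu, vRv, vRw, wRu, wRv, wRw
Branch closes: q and not q both at w.
All branches of the tableau close; one closing branch shown above.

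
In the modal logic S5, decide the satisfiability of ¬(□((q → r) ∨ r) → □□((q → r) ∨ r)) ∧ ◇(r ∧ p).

Unsatisfiable

1. ¬(□((q → r) ∨ r) → □□((q → r) ∨ r)) ∧ ◇(r ∧ p), u
2. ¬(□((q → r) ∨ r) → □□((q → r) ∨ r)), u   [∧-rule on 1]
3. ◇(r ∧ p), u   [∧-rule on 1]
4. □((q → r) ∨ r), u   [¬→-rule on 2]
5. ¬□□((q → r) ∨ r), u   [¬→-rule on 2]
6. (q → r) ∨ r, u   [□-rule on 4 via uRu]
7. q → r, u   [∨-rule on 6 (branches; this branch)]
8. r, u   [→-rule on 7 (branches; this branch)]
9. r ∧ p, v   [◇-rule on 3: fresh world v, uRv]
10. r, v   [∧-rule on 9]
11. p, v   [∧-rule on 9]
12. (q → r) ∨ r, v   [□-rule on 4 via uRv]
13. q → r, v   [∨-rule on 12 (branches; this branch)]
14. ¬□((q → r) ∨ r), w   [¬□-rule on 5: fresh world w, uRw]
15. (q → r) ∨ r, w   [□-rule on 4 via uRw]
16. q → r, w   [∨-rule on 15 (branches; this branch)]
17. r, w   [→-rule on 16 (branches; this branch)]
18. ¬((q → r) ∨ r), x   [¬□-rule on 14: fresh world x, wRx]
19. ¬(q → r), x   [¬∨-rule on 18]
20. ¬r, x   [¬∨-rule on 18]
21. q, x   [¬→-rule on 19]
22. (q → r) ∨ r, x   [□-rule on 4 via uRx]
23. q → r, x   [∨-rule on 22 (branches; this branch)]
24. r, x   [→-rule on 23 (branches; this branch)]
Accessibility: uRu, uRv, uRw, uRx, vRu, vRv, vRw, vRx, wRu, wRv, wRw, wRx, xRu, xRv, xRw, xRx
Branch closes: r and ¬r both at x.
All branches of the tableau close; one closing branch shown above.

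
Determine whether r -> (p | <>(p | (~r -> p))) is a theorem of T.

Tableau for the negation ~(r -> (p | <>(p | (~r -> p)))):
1. ~(r -> (p | <>(p | (~r -> p)))), 0
2. r, 0   [~->-rule on 1]
3. ~(p | <>(p | (~r -> p))), 0   [~->-rule on 1]
4. ~p, 0   [~|-rule on 3]
5. ~<>(p | (~r -> p)), 0   [~|-rule on 3]
6. ~(p | (~r -> p)), 0   [~<>-rule on 5 via 0R0]
7. ~(~r -> p), 0   [~|-rule on 6]
8. ~r, 0   [~->-rule on 7]
Accessibility: 0R0
Branch closes: r and ~r both at 0.
All branches of the negation close; one closing branch shown above.

Yes, valid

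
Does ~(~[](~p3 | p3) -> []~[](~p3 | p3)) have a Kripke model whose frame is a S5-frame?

Unsatisfiable

1. ~(~[](~p3 | p3) -> []~[](~p3 | p3)), 0
2. ~[](~p3 | p3), 0
3. ~[]~[](~p3 | p3), 0
4. ~(~p3 | p3), 1
5. p3, 1
6. ~p3, 1
Accessibility: 0R0, 0R1, 1R0, 1R1
Branch closes: p3 and ~p3 both at 1.
Every branch closes; the branch above is one of them.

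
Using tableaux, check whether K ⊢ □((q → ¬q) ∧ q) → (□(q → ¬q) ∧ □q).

Yes, valid

Tableau for the negation ¬(□((q → ¬q) ∧ q) → (□(q → ¬q) ∧ □q)):
1. ¬(□((q → ¬q) ∧ q) → (□(q → ¬q) ∧ □q)), 0
2. □((q → ¬q) ∧ q), 0   [¬→-rule on 1]
3. ¬(□(q → ¬q) ∧ □q), 0   [¬→-rule on 1]
4. ¬□(q → ¬q), 0   [¬∧-rule on 3 (branches; this branch)]
5. ¬(q → ¬q), 1   [¬□-rule on 4: fresh world 1, 0R1]
6. q, 1   [¬→-rule on 5]
7. (q → ¬q) ∧ q, 1   [□-rule on 2 via 0R1]
8. q → ¬q, 1   [∧-rule on 7]
9. ¬q, 1   [→-rule on 8 (branches; this branch)]
Accessibility: 0R1
Branch closes: q and ¬q both at 1.
All branches of the negation close; one closing branch shown above.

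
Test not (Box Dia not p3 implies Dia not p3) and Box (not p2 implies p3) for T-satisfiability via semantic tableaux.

Unsatisfiable

1. not (Box Dia not p3 implies Dia not p3) and Box (not p2 implies p3), w0
2. not (Box Dia not p3 implies Dia not p3), w0
3. Box (not p2 implies p3), w0
4. Box Dia not p3, w0
5. not Dia not p3, w0
6. not p2 implies p3, w0
7. Dia not p3, w0
8. p3, w0
9. not p3, w1
10. not p2 implies p3, w1
11. Dia not p3, w1
12. p3, w1
Accessibility: w0Rw0, w0Rw1, w1Rw1
Branch closes: p3 and not p3 both at w1.
(One branch shown.) All branches close.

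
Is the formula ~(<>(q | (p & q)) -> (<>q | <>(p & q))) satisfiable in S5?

1. ~(<>(q | (p & q)) -> (<>q | <>(p & q))), 0
2. <>(q | (p & q)), 0   [~->-rule on 1]
3. ~(<>q | <>(p & q)), 0   [~->-rule on 1]
4. ~<>q, 0   [~|-rule on 3]
5. ~<>(p & q), 0   [~|-rule on 3]
6. ~q, 0   [~<>-rule on 4 via 0R0]
7. ~(p & q), 0   [~<>-rule on 5 via 0R0]
8. q | (p & q), 1   [<>-rule on 2: fresh world 1, 0R1]
9. ~q, 1   [~<>-rule on 4 via 0R1]
10. ~(p & q), 1   [~<>-rule on 5 via 0R1]
11. p & q, 1   [|-rule on 8 (branches; this branch)]
12. p, 1   [&-rule on 11]
13. q, 1   [&-rule on 11]
Accessibility: 0R0, 0R1, 1R0, 1R1
Branch closes: q and ~q both at 1.
(One branch shown.) All branches close.

Unsatisfiable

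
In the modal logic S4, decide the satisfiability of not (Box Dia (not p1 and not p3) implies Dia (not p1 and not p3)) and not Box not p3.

Unsatisfiable

1. not (Box Dia (not p1 and not p3) implies Dia (not p1 and not p3)) and not Box not p3, 0
2. not (Box Dia (not p1 and not p3) implies Dia (not p1 and not p3)), 0
3. not Box not p3, 0
4. Box Dia (not p1 and not p3), 0
5. not Dia (not p1 and not p3), 0
6. Dia (not p1 and not p3), 0
7. not (not p1 and not p3), 0
8. p3, 0
9. p3, 1
10. Dia (not p1 and not p3), 1
11. not (not p1 and not p3), 1
12. not p1 and not p3, 2
13. not p1, 2
14. not p3, 2
15. Dia (not p1 and not p3), 2
16. not (not p1 and not p3), 2
17. p3, 2
Accessibility: 0R0, 0R1, 0R2, 1R1, 2R2
Branch closes: p3 and not p3 both at 2.
Every branch closes; the branch above is one of them.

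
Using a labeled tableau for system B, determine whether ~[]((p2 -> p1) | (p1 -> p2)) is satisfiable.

Unsatisfiable

1. ~[]((p2 -> p1) | (p1 -> p2)), w0
2. ~((p2 -> p1) | (p1 -> p2)), w1
3. ~(p2 -> p1), w1
4. ~(p1 -> p2), w1
5. p2, w1
6. ~p1, w1
7. p1, w1
8. ~p2, w1
Accessibility: w0Rw0, w0Rw1, w1Rw0, w1Rw1
Branch closes: p1 and ~p1 both at w1.
All branches of the tableau close; one closing branch shown above.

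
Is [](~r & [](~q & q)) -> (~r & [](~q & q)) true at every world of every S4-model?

Tableau for the negation ~([](~r & [](~q & q)) -> (~r & [](~q & q))):
1. ~([](~r & [](~q & q)) -> (~r & [](~q & q))), w0
2. [](~r & [](~q & q)), w0
3. ~(~r & [](~q & q)), w0
4. ~r & [](~q & q), w0
5. ~r, w0
6. [](~q & q), w0
7. ~q & q, w0
8. ~q, w0
9. q, w0
Accessibility: w0Rw0
Branch closes: q and ~q both at w0.
Every branch of the negation's tableau closes; the branch above is one of them.

Yes, valid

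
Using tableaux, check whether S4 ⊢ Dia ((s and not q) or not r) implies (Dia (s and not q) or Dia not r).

Tableau for the negation not (Dia ((s and not q) or not r) implies (Dia (s and not q) or Dia not r)):
1. not (Dia ((s and not q) or not r) implies (Dia (s and not q) or Dia not r)), w0
2. Dia ((s and not q) or not r), w0   [neg-implies-rule on 1]
3. not (Dia (s and not q) or Dia not r), w0   [neg-implies-rule on 1]
4. not Dia (s and not q), w0   [neg-or-rule on 3]
5. not Dia not r, w0   [neg-or-rule on 3]
6. not (s and not q), w0   [neg-Dia-rule on 4 via w0Rw0]
7. r, w0   [neg-Dia-rule on 5 via w0Rw0]
8. q, w0   [neg-and-rule on 6 (branches; this branch)]
9. (s and not q) or not r, w1   [Dia-rule on 2: fresh world w1, w0Rw1]
10. not (s and not q), w1   [neg-Dia-rule on 4 via w0Rw1]
11. r, w1   [neg-Dia-rule on 5 via w0Rw1]
12. s and not q, w1   [or-rule on 9 (branches; this branch)]
13. s, w1   [and-rule on 12]
14. not q, w1   [and-rule on 12]
15. q, w1   [neg-and-rule on 10 (branches; this branch)]
Accessibility: w0Rw0, w0Rw1, w1Rw1
Branch closes: q and not q both at w1.
All branches of the negation close; one closing branch shown above.

Valid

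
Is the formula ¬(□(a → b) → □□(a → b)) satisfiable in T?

1. ¬(□(a → b) → □□(a → b)), w0
2. □(a → b), w0
3. ¬□□(a → b), w0
4. a → b, w0
5. b, w0
6. ¬□(a → b), w1
7. a → b, w1
8. b, w1
9. ¬(a → b), w2
10. a, w2
11. ¬b, w2
Accessibility: w0Rw0, w0Rw1, w1Rw1, w1Rw2, w2Rw2

Yes, satisfiable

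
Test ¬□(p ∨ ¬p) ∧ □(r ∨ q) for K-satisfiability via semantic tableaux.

1. ¬□(p ∨ ¬p) ∧ □(r ∨ q), w0
2. ¬□(p ∨ ¬p), w0
3. □(r ∨ q), w0
4. ¬(p ∨ ¬p), w1
5. ¬p, w1
6. p, w1
Accessibility: w0Rw1
Branch closes: p and ¬p both at w1.
(One branch shown.) All branches close.

Unsatisfiable (every branch closes)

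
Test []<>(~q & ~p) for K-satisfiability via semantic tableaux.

1. []<>(~q & ~p), 0

Yes, satisfiable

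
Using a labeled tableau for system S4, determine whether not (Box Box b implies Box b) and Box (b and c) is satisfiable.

Unsatisfiable (every branch closes)

1. not (Box Box b implies Box b) and Box (b and c), u
2. not (Box Box b implies Box b), u   [and-rule on 1]
3. Box (b and c), u   [and-rule on 1]
4. Box Box b, u   [neg-implies-rule on 2]
5. not Box b, u   [neg-implies-rule on 2]
6. b and c, u   [Box-rule on 3 via uRu]
7. b, u   [and-rule on 6]
8. c, u   [and-rule on 6]
9. Box b, u   [Box-rule on 4 via uRu]
10. not b, v   [neg-Box-rule on 5: fresh world v, uRv]
11. b and c, v   [Box-rule on 3 via uRv]
12. b, v   [and-rule on 11]
13. c, v   [and-rule on 11]
Accessibility: uRu, uRv, vRv
Branch closes: b and not b both at v.
All branches of the tableau close; one closing branch shown above.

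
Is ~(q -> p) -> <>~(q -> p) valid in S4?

Valid

Tableau for the negation ~(~(q -> p) -> <>~(q -> p)):
1. ~(~(q -> p) -> <>~(q -> p)), w0
2. ~(q -> p), w0
3. ~<>~(q -> p), w0
4. q, w0
5. ~p, w0
6. q -> p, w0
7. p, w0
Accessibility: w0Rw0
Branch closes: p and ~p both at w0.
All branches of the negation close; one closing branch shown above.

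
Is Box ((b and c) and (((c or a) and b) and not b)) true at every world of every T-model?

Not valid

Tableau for the negation not Box ((b and c) and (((c or a) and b) and not b)):
1. not Box ((b and c) and (((c or a) and b) and not b)), u
2. not ((b and c) and (((c or a) and b) and not b)), v
3. not (((c or a) and b) and not b), v
4. b, v
Accessibility: uRu, uRv, vRv
The negation has an open branch (countermodel exists).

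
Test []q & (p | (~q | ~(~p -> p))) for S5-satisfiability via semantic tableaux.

Satisfiable (open branch found)

1. []q & (p | (~q | ~(~p -> p))), u
2. []q, u   [&-rule on 1]
3. p | (~q | ~(~p -> p)), u   [&-rule on 1]
4. q, u   [[]-rule on 2 via uRu]
5. ~q | ~(~p -> p), u   [|-rule on 3 (branches; this branch)]
6. ~(~p -> p), u   [|-rule on 5 (branches; this branch)]
7. ~p, u   [~->-rule on 6]
Accessibility: uRu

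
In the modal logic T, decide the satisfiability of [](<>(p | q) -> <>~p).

1. [](<>(p | q) -> <>~p), 0
2. <>(p | q) -> <>~p, 0   [[]-rule on 1 via 0R0]
3. <>~p, 0   [->-rule on 2 (branches; this branch)]
4. ~p, 1   [<>-rule on 3: fresh world 1, 0R1]
5. <>(p | q) -> <>~p, 1   [[]-rule on 1 via 0R1]
6. <>~p, 1   [->-rule on 5 (branches; this branch)]
7. ~p, 2   [<>-rule on 6: fresh world 2, 1R2]
Accessibility: 0R0, 0R1, 1R1, 1R2, 2R2

Yes, satisfiable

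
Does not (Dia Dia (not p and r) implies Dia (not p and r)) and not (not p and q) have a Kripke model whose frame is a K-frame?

Yes, satisfiable

1. not (Dia Dia (not p and r) implies Dia (not p and r)) and not (not p and q), w0
2. not (Dia Dia (not p and r) implies Dia (not p and r)), w0
3. not (not p and q), w0
4. Dia Dia (not p and r), w0
5. not Dia (not p and r), w0
6. not q, w0
7. Dia (not p and r), w1
8. not (not p and r), w1
9. not r, w1
10. not p and r, w2
11. not p, w2
12. r, w2
Accessibility: w0Rw1, w1Rw2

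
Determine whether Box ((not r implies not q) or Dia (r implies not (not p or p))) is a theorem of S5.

Valid in S5

Tableau for the negation not Box ((not r implies not q) or Dia (r implies not (not p or p))):
1. not Box ((not r implies not q) or Dia (r implies not (not p or p))), u
2. not ((not r implies not q) or Dia (r implies not (not p or p))), v
3. not (not r implies not q), v
4. not Dia (r implies not (not p or p)), v
5. not r, v
6. q, v
7. not (r implies not (not p or p)), u
8. r, u
9. not p or p, u
10. not (r implies not (not p or p)), v
11. r, v
12. not p or p, v
Accessibility: uRu, uRv, vRu, vRv
Branch closes: r and not r both at v.
Every branch of the negation's tableau closes; the branch above is one of them.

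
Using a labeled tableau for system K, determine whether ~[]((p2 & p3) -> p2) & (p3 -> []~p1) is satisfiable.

1. ~[]((p2 & p3) -> p2) & (p3 -> []~p1), 0
2. ~[]((p2 & p3) -> p2), 0
3. p3 -> []~p1, 0
4. []~p1, 0
5. ~((p2 & p3) -> p2), 1
6. p2 & p3, 1
7. ~p2, 1
8. p2, 1
9. p3, 1
Accessibility: 0R1
Branch closes: p2 and ~p2 both at 1.
(One branch shown.) All branches close.

Unsatisfiable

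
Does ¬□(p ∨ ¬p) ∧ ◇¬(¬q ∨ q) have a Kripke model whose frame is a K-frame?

1. ¬□(p ∨ ¬p) ∧ ◇¬(¬q ∨ q), w0
2. ¬□(p ∨ ¬p), w0   [∧-rule on 1]
3. ◇¬(¬q ∨ q), w0   [∧-rule on 1]
4. ¬(p ∨ ¬p), w1   [¬□-rule on 2: fresh world w1, w0Rw1]
5. ¬p, w1   [¬∨-rule on 4]
6. p, w1   [¬∨-rule on 4]
Accessibility: w0Rw1
Branch closes: p and ¬p both at w1.
Every branch closes; the branch above is one of them.

Unsatisfiable (every branch closes)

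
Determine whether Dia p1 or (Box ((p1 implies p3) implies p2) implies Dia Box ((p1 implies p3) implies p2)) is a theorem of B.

Tableau for the negation not (Dia p1 or (Box ((p1 implies p3) implies p2) implies Dia Box ((p1 implies p3) implies p2))):
1. not (Dia p1 or (Box ((p1 implies p3) implies p2) implies Dia Box ((p1 implies p3) implies p2))), 0
2. not Dia p1, 0
3. not (Box ((p1 implies p3) implies p2) implies Dia Box ((p1 implies p3) implies p2)), 0
4. Box ((p1 implies p3) implies p2), 0
5. not Dia Box ((p1 implies p3) implies p2), 0
6. not p1, 0
7. (p1 implies p3) implies p2, 0
8. not Box ((p1 implies p3) implies p2), 0
9. p2, 0
10. not ((p1 implies p3) implies p2), 1
11. p1 implies p3, 1
12. not p2, 1
13. not p1, 1
14. (p1 implies p3) implies p2, 1
15. not Box ((p1 implies p3) implies p2), 1
16. p3, 1
17. not (p1 implies p3), 1
18. p1, 1
19. not p3, 1
Accessibility: 0R0, 0R1, 1R0, 1R1
Branch closes: p1 and not p1 both at 1.
All branches of the negation close; one closing branch shown above.

Valid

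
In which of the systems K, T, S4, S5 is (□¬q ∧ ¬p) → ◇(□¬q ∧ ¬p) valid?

T, S4, S5

T-tableau for the negation ¬((□¬q ∧ ¬p) → ◇(□¬q ∧ ¬p)):
1. ¬((□¬q ∧ ¬p) → ◇(□¬q ∧ ¬p)), w0
2. □¬q ∧ ¬p, w0   [¬→-rule on 1]
3. ¬◇(□¬q ∧ ¬p), w0   [¬→-rule on 1]
4. □¬q, w0   [∧-rule on 2]
5. ¬p, w0   [∧-rule on 2]
6. ¬(□¬q ∧ ¬p), w0   [¬◇-rule on 3 via w0Rw0]
7. ¬q, w0   [□-rule on 4 via w0Rw0]
8. ¬□¬q, w0   [¬∧-rule on 6 (branches; this branch)]
9. q, w1   [¬□-rule on 8: fresh world w1, w0Rw1]
10. ¬(□¬q ∧ ¬p), w1   [¬◇-rule on 3 via w0Rw1]
11. ¬q, w1   [□-rule on 4 via w0Rw1]
Accessibility: w0Rw0, w0Rw1, w1Rw1
Branch closes: q and ¬q both at w1.
Every branch closes (one shown): valid in T, hence also in S4, S5 (every theorem of T is a theorem of S4 and S5).
K-tableau for the negation ¬((□¬q ∧ ¬p) → ◇(□¬q ∧ ¬p)):
1. ¬((□¬q ∧ ¬p) → ◇(□¬q ∧ ¬p)), w0
2. □¬q ∧ ¬p, w0   [¬→-rule on 1]
3. ¬◇(□¬q ∧ ¬p), w0   [¬→-rule on 1]
4. □¬q, w0   [∧-rule on 2]
5. ¬p, w0   [∧-rule on 2]
Complete open branch: countermodel on a K-frame, so not valid in K.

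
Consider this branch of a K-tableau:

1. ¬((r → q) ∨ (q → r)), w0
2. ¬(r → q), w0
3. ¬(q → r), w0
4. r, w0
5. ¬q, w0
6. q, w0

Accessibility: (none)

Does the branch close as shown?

Both q and ¬q appear at w0.

Closed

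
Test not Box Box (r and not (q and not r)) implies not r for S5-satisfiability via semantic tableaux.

Satisfiable (open branch found)

1. not Box Box (r and not (q and not r)) implies not r, u
2. not r, u
Accessibility: uRu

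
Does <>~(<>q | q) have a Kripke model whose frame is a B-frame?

Satisfiable (open branch found)

1. <>~(<>q | q), u
2. ~(<>q | q), v   [<>-rule on 1: fresh world v, uRv]
3. ~<>q, v   [~|-rule on 2]
4. ~q, v   [~|-rule on 2]
5. ~q, u   [~<>-rule on 3 via vRu]
Accessibility: uRu, uRv, vRu, vRv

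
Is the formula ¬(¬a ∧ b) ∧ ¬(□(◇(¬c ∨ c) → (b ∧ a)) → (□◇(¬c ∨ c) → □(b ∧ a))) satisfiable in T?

Unsatisfiable

1. ¬(¬a ∧ b) ∧ ¬(□(◇(¬c ∨ c) → (b ∧ a)) → (□◇(¬c ∨ c) → □(b ∧ a))), w0
2. ¬(¬a ∧ b), w0   [∧-rule on 1]
3. ¬(□(◇(¬c ∨ c) → (b ∧ a)) → (□◇(¬c ∨ c) → □(b ∧ a))), w0   [∧-rule on 1]
4. □(◇(¬c ∨ c) → (b ∧ a)), w0   [¬→-rule on 3]
5. ¬(□◇(¬c ∨ c) → □(b ∧ a)), w0   [¬→-rule on 3]
6. □◇(¬c ∨ c), w0   [¬→-rule on 5]
7. ¬□(b ∧ a), w0   [¬→-rule on 5]
8. ◇(¬c ∨ c) → (b ∧ a), w0   [□-rule on 4 via w0Rw0]
9. ◇(¬c ∨ c), w0   [□-rule on 6 via w0Rw0]
10. a, w0   [¬∧-rule on 2 (branches; this branch)]
11. b ∧ a, w0   [→-rule on 8 (branches; this branch)]
12. b, w0   [∧-rule on 11]
13. ¬(b ∧ a), w1   [¬□-rule on 7: fresh world w1, w0Rw1]
14. ◇(¬c ∨ c) → (b ∧ a), w1   [□-rule on 4 via w0Rw1]
15. ◇(¬c ∨ c), w1   [□-rule on 6 via w0Rw1]
16. ¬a, w1   [¬∧-rule on 13 (branches; this branch)]
17. ¬◇(¬c ∨ c), w1   [→-rule on 14 (branches; this branch)]
18. ¬(¬c ∨ c), w1   [¬◇-rule on 17 via w1Rw1]
19. c, w1   [¬∨-rule on 18]
20. ¬c, w1   [¬∨-rule on 18]
Accessibility: w0Rw0, w0Rw1, w1Rw1
Branch closes: c and ¬c both at w1.
All branches of the tableau close; one closing branch shown above.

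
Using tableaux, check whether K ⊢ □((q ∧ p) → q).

Valid

Tableau for the negation ¬□((q ∧ p) → q):
1. ¬□((q ∧ p) → q), w0
2. ¬((q ∧ p) → q), w1
3. q ∧ p, w1
4. ¬q, w1
5. q, w1
6. p, w1
Accessibility: w0Rw1
Branch closes: q and ¬q both at w1.
All branches of the negation close; one closing branch shown above.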